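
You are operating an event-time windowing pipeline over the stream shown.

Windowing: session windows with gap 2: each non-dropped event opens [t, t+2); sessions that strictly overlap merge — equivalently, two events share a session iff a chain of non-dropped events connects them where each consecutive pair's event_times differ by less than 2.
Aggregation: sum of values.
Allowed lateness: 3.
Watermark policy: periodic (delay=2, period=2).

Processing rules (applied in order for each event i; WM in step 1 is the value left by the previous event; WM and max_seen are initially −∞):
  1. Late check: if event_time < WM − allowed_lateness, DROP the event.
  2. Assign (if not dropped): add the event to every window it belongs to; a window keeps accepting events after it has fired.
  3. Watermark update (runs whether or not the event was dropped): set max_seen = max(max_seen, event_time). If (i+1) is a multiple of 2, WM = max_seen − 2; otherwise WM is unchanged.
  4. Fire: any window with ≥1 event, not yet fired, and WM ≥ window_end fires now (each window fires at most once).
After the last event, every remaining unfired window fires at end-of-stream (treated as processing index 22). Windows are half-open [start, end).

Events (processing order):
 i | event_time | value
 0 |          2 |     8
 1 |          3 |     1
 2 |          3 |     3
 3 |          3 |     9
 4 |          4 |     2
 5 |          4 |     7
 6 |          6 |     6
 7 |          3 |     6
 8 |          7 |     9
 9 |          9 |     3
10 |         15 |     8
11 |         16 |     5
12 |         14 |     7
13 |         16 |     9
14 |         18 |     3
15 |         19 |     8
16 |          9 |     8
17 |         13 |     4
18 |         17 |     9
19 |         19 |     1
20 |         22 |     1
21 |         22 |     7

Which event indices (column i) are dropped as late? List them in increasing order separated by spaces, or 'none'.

i=0 t=2 v=8: → [2,4); WM=−∞
i=1 t=3 v=1: → [2,5); WM=1
i=2 t=3 v=3: → [2,5); WM=1
i=3 t=3 v=9: → [2,5); WM=1
i=4 t=4 v=2: → [2,6); WM=1
i=5 t=4 v=7: → [2,6); WM=2
i=6 t=6 v=6: → [6,8); WM=2
i=7 t=3 v=6: → [2,6); WM=4
i=8 t=7 v=9: → [6,9); WM=4
i=9 t=9 v=3: → [9,11); WM=7
i=10 t=15 v=8: → [15,17); WM=7
i=11 t=16 v=5: → [15,18); WM=14
i=12 t=14 v=7: → [14,18); WM=14
i=13 t=16 v=9: → [14,18); WM=14
i=14 t=18 v=3: → [18,20); WM=14
i=15 t=19 v=8: → [18,21); WM=17
i=16 t=9 v=8: DROP (t<17-3); WM=17
i=17 t=13 v=4: DROP (t<17-3); WM=17
i=18 t=17 v=9: → [14,21); WM=17
i=19 t=19 v=1: → [14,21); WM=17
i=20 t=22 v=1: → [22,24); WM=17
i=21 t=22 v=7: → [22,24); WM=20

16 17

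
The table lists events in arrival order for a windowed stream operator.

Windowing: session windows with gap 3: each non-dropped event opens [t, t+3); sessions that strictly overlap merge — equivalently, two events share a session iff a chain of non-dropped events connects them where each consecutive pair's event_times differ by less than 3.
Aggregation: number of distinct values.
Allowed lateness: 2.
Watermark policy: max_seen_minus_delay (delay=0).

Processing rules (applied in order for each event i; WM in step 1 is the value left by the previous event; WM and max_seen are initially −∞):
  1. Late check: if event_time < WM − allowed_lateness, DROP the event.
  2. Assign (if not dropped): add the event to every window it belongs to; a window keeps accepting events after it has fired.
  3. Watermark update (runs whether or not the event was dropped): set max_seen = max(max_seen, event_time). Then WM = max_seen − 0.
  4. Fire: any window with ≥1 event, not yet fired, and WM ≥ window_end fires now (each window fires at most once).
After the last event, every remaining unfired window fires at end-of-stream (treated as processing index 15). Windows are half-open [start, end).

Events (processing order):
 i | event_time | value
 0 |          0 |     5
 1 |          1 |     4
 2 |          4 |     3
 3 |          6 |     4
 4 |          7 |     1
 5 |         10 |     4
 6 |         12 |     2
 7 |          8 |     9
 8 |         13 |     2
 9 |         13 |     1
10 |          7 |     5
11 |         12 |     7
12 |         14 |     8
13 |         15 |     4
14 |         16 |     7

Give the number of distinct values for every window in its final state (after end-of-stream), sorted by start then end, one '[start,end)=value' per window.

[0,4)=2 [4,10)=3 [10,19)=5

i=0 t=0 v=5: → [0,3); WM=0
i=1 t=1 v=4: → [0,4); WM=1
i=2 t=4 v=3: → [4,7); WM=4
i=3 t=6 v=4: → [4,9); WM=6
i=4 t=7 v=1: → [4,10); WM=7
i=5 t=10 v=4: → [10,13); WM=10
i=6 t=12 v=2: → [10,15); WM=12
i=7 t=8 v=9: DROP (t<12-2); WM=12
i=8 t=13 v=2: → [10,16); WM=13
i=9 t=13 v=1: → [10,16); WM=13
i=10 t=7 v=5: DROP (t<13-2); WM=13
i=11 t=12 v=7: → [10,16); WM=13
i=12 t=14 v=8: → [10,17); WM=14
i=13 t=15 v=4: → [10,18); WM=15
i=14 t=16 v=7: → [10,19); WM=16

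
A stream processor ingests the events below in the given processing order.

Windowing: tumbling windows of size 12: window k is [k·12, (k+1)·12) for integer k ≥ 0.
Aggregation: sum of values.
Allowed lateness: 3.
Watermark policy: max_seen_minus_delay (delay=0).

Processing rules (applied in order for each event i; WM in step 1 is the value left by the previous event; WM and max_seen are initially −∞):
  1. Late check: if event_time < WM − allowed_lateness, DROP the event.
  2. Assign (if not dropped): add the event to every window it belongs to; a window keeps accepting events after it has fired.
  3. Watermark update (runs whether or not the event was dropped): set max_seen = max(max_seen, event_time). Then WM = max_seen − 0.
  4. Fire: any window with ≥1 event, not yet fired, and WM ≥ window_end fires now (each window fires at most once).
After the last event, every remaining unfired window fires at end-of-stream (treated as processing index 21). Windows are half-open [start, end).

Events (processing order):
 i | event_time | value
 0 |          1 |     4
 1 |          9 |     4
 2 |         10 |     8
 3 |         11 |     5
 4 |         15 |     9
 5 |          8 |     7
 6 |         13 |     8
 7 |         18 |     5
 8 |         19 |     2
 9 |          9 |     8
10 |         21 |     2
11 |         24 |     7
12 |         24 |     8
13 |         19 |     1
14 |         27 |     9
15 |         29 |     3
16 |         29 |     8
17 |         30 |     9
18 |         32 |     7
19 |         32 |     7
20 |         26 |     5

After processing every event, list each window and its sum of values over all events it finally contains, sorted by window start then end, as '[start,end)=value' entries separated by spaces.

[0,12)=21 [12,24)=26 [24,36)=58

i=0 t=1 v=4: → [0,12); WM=1
i=1 t=9 v=4: → [0,12); WM=9
i=2 t=10 v=8: → [0,12); WM=10
i=3 t=11 v=5: → [0,12); WM=11
i=4 t=15 v=9: → [12,24); WM=15; [0,12) fires=21
i=5 t=8 v=7: DROP (t<15-3); WM=15
i=6 t=13 v=8: → [12,24); WM=15
i=7 t=18 v=5: → [12,24); WM=18
i=8 t=19 v=2: → [12,24); WM=19
i=9 t=9 v=8: DROP (t<19-3); WM=19
i=10 t=21 v=2: → [12,24); WM=21
i=11 t=24 v=7: → [24,36); WM=24; [12,24) fires=26
i=12 t=24 v=8: → [24,36); WM=24
i=13 t=19 v=1: DROP (t<24-3); WM=24
i=14 t=27 v=9: → [24,36); WM=27
i=15 t=29 v=3: → [24,36); WM=29
i=16 t=29 v=8: → [24,36); WM=29
i=17 t=30 v=9: → [24,36); WM=30
i=18 t=32 v=7: → [24,36); WM=32
i=19 t=32 v=7: → [24,36); WM=32
i=20 t=26 v=5: DROP (t<32-3); WM=32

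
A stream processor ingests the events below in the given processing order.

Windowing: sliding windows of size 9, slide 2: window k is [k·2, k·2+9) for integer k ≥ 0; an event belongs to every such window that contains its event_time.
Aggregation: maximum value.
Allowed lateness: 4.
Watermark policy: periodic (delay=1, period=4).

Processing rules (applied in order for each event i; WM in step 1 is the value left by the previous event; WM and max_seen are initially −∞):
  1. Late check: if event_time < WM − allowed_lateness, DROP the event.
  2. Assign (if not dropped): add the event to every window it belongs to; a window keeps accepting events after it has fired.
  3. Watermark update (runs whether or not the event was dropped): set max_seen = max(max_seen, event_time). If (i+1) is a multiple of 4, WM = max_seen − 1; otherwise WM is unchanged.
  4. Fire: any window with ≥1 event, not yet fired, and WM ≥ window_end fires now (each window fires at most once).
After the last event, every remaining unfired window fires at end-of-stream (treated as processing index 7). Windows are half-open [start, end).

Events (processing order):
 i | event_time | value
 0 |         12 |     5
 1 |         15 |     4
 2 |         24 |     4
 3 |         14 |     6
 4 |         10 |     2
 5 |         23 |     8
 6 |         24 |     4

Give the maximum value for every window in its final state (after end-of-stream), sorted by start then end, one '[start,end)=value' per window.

[4,13)=5 [6,15)=6 [8,17)=6 [10,19)=6 [12,21)=6 [14,23)=6 [16,25)=8 [18,27)=8 [20,29)=8 [22,31)=8 [24,33)=4

i=0 t=12 v=5: → [12,21),[10,19),[8,17),[6,15),[4,13); WM=−∞
i=1 t=15 v=4: → [14,23),[12,21),[10,19),[8,17); WM=−∞
i=2 t=24 v=4: → [24,33),[22,31),[20,29),[18,27),[16,25); WM=−∞
i=3 t=14 v=6: → [14,23),[12,21),[10,19),[8,17),[6,15); WM=23; [4,13) fires=5 [6,15) fires=6 [8,17) fires=6 [10,19) fires=6 [12,21) fires=6 [14,23) fires=6
i=4 t=10 v=2: DROP (t<23-4); WM=23
i=5 t=23 v=8: → [22,31),[20,29),[18,27),[16,25); WM=23
i=6 t=24 v=4: → [24,33),[22,31),[20,29),[18,27),[16,25); WM=23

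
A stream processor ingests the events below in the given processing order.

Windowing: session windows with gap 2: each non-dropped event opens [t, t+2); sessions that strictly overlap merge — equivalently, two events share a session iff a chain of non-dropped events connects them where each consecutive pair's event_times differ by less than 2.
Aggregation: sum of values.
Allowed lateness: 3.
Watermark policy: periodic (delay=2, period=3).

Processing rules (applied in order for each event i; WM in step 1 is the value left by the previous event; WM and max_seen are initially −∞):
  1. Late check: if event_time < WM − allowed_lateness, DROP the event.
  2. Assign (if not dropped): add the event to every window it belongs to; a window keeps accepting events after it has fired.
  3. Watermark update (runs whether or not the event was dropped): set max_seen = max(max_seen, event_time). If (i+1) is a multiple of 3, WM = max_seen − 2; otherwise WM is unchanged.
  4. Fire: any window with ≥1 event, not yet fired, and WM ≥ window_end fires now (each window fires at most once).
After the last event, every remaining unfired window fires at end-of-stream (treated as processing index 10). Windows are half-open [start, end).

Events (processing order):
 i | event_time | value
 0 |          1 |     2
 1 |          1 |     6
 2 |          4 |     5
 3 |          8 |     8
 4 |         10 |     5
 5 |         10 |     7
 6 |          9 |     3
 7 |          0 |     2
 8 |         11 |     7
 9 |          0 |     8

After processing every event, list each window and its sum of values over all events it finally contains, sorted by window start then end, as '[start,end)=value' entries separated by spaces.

i=0 t=1 v=2: → [1,3); WM=−∞
i=1 t=1 v=6: → [1,3); WM=−∞
i=2 t=4 v=5: → [4,6); WM=2
i=3 t=8 v=8: → [8,10); WM=2
i=4 t=10 v=5: → [10,12); WM=2
i=5 t=10 v=7: → [10,12); WM=8
i=6 t=9 v=3: → [8,12); WM=8
i=7 t=0 v=2: DROP (t<8-3); WM=8
i=8 t=11 v=7: → [8,13); WM=9
i=9 t=0 v=8: DROP (t<9-3); WM=9

[1,3)=8 [4,6)=5 [8,13)=30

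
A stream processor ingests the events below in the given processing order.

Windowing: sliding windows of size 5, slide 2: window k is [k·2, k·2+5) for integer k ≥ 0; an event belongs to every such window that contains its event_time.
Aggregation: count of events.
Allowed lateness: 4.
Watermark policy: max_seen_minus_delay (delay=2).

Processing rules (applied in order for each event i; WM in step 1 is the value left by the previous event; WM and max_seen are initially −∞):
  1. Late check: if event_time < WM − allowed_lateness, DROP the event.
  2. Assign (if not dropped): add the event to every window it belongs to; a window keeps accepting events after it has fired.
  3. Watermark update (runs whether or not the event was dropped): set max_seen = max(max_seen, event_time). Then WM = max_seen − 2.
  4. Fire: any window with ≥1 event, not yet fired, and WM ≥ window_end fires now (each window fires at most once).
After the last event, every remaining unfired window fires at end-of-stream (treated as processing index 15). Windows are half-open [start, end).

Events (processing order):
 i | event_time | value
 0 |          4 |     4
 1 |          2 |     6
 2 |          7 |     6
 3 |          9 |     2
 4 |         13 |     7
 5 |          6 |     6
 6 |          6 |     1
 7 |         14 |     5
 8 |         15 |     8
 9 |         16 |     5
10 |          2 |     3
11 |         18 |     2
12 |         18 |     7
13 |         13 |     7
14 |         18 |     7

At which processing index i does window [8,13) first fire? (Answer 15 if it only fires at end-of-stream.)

8

i=0 t=4 v=4: → [4,9),[2,7),[0,5); WM=2
i=1 t=2 v=6: → [2,7),[0,5); WM=2
i=2 t=7 v=6: → [6,11),[4,9); WM=5; [0,5) fires=2
i=3 t=9 v=2: → [8,13),[6,11); WM=7; [2,7) fires=2
i=4 t=13 v=7: → [12,17),[10,15); WM=11; [4,9) fires=2 [6,11) fires=2
i=5 t=6 v=6: DROP (t<11-4); WM=11
i=6 t=6 v=1: DROP (t<11-4); WM=11
i=7 t=14 v=5: → [14,19),[12,17),[10,15); WM=12
i=8 t=15 v=8: → [14,19),[12,17); WM=13; [8,13) fires=1
i=9 t=16 v=5: → [16,21),[14,19),[12,17); WM=14
i=10 t=2 v=3: DROP (t<14-4); WM=14
i=11 t=18 v=2: → [18,23),[16,21),[14,19); WM=16; [10,15) fires=2
i=12 t=18 v=7: → [18,23),[16,21),[14,19); WM=16
i=13 t=13 v=7: → [12,17),[10,15); WM=16
i=14 t=18 v=7: → [18,23),[16,21),[14,19); WM=16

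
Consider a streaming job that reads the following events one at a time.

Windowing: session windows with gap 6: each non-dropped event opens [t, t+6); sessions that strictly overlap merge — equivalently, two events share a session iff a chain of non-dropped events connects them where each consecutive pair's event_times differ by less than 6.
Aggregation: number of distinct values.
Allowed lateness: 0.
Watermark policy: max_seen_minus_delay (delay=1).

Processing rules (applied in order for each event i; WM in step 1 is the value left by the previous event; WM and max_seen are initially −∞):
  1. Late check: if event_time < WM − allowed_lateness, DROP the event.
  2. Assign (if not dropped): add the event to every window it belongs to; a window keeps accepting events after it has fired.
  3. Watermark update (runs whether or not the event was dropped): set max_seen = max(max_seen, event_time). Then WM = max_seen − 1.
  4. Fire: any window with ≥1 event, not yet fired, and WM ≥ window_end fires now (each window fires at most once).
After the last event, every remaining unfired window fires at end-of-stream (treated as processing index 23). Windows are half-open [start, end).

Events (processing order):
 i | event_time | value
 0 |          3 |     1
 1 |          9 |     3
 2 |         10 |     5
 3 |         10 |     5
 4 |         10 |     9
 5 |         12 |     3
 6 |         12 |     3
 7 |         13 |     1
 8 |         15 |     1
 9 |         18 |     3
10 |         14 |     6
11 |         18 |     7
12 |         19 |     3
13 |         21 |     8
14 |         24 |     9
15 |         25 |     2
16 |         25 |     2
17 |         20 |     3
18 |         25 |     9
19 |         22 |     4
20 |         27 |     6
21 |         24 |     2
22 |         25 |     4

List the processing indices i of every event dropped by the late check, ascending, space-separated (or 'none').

10 17 19 21 22

i=0 t=3 v=1: → [3,9); WM=2
i=1 t=9 v=3: → [9,15); WM=8
i=2 t=10 v=5: → [9,16); WM=9
i=3 t=10 v=5: → [9,16); WM=9
i=4 t=10 v=9: → [9,16); WM=9
i=5 t=12 v=3: → [9,18); WM=11
i=6 t=12 v=3: → [9,18); WM=11
i=7 t=13 v=1: → [9,19); WM=12
i=8 t=15 v=1: → [9,21); WM=14
i=9 t=18 v=3: → [9,24); WM=17
i=10 t=14 v=6: DROP (t<17-0); WM=17
i=11 t=18 v=7: → [9,24); WM=17
i=12 t=19 v=3: → [9,25); WM=18
i=13 t=21 v=8: → [9,27); WM=20
i=14 t=24 v=9: → [9,30); WM=23
i=15 t=25 v=2: → [9,31); WM=24
i=16 t=25 v=2: → [9,31); WM=24
i=17 t=20 v=3: DROP (t<24-0); WM=24
i=18 t=25 v=9: → [9,31); WM=24
i=19 t=22 v=4: DROP (t<24-0); WM=24
i=20 t=27 v=6: → [9,33); WM=26
i=21 t=24 v=2: DROP (t<26-0); WM=26
i=22 t=25 v=4: DROP (t<26-0); WM=26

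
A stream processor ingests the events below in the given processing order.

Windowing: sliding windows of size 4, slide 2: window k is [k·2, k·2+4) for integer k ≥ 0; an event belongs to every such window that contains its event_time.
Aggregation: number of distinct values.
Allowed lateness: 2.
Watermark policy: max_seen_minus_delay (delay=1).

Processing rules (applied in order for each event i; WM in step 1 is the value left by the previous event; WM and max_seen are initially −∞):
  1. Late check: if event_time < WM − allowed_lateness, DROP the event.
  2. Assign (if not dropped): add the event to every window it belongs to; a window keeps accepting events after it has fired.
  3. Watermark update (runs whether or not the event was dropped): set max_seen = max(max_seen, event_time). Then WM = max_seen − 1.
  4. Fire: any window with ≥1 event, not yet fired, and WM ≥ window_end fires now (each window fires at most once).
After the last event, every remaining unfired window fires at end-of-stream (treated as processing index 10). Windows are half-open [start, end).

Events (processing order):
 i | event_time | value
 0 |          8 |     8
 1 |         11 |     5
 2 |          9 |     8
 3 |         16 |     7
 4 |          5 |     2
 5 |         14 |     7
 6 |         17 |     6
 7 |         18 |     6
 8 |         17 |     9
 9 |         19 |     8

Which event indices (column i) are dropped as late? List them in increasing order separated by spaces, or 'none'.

i=0 t=8 v=8: → [8,12),[6,10); WM=7
i=1 t=11 v=5: → [10,14),[8,12); WM=10; [6,10) fires=1
i=2 t=9 v=8: → [8,12),[6,10); WM=10
i=3 t=16 v=7: → [16,20),[14,18); WM=15; [8,12) fires=2 [10,14) fires=1
i=4 t=5 v=2: DROP (t<15-2); WM=15
i=5 t=14 v=7: → [14,18),[12,16); WM=15
i=6 t=17 v=6: → [16,20),[14,18); WM=16; [12,16) fires=1
i=7 t=18 v=6: → [18,22),[16,20); WM=17
i=8 t=17 v=9: → [16,20),[14,18); WM=17
i=9 t=19 v=8: → [18,22),[16,20); WM=18; [14,18) fires=3

4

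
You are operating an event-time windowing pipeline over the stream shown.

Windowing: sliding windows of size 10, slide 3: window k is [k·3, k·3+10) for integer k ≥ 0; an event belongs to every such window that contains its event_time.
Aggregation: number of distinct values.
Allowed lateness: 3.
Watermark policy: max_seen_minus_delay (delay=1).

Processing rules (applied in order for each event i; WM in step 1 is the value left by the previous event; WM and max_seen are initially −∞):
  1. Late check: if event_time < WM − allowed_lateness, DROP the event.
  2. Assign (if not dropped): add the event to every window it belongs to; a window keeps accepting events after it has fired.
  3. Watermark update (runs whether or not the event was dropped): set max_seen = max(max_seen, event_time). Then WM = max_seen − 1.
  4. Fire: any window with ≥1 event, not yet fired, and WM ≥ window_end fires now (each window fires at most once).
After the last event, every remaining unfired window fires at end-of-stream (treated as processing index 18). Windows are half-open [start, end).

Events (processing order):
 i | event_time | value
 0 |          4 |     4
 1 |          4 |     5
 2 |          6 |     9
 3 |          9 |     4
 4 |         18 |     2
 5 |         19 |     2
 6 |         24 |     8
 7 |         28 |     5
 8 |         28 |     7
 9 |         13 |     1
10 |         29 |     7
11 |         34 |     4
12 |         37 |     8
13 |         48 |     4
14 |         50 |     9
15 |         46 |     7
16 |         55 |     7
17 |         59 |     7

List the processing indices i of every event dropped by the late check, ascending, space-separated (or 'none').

i=0 t=4 v=4: → [3,13),[0,10); WM=3
i=1 t=4 v=5: → [3,13),[0,10); WM=3
i=2 t=6 v=9: → [6,16),[3,13),[0,10); WM=5
i=3 t=9 v=4: → [9,19),[6,16),[3,13),[0,10); WM=8
i=4 t=18 v=2: → [18,28),[15,25),[12,22),[9,19); WM=17; [0,10) fires=3 [3,13) fires=3 [6,16) fires=2
i=5 t=19 v=2: → [18,28),[15,25),[12,22); WM=18
i=6 t=24 v=8: → [24,34),[21,31),[18,28),[15,25); WM=23; [9,19) fires=2 [12,22) fires=1
i=7 t=28 v=5: → [27,37),[24,34),[21,31); WM=27; [15,25) fires=2
i=8 t=28 v=7: → [27,37),[24,34),[21,31); WM=27
i=9 t=13 v=1: DROP (t<27-3); WM=27
i=10 t=29 v=7: → [27,37),[24,34),[21,31); WM=28; [18,28) fires=2
i=11 t=34 v=4: → [33,43),[30,40),[27,37); WM=33; [21,31) fires=3
i=12 t=37 v=8: → [36,46),[33,43),[30,40); WM=36; [24,34) fires=3
i=13 t=48 v=4: → [48,58),[45,55),[42,52),[39,49); WM=47; [27,37) fires=3 [30,40) fires=2 [33,43) fires=2 [36,46) fires=1
i=14 t=50 v=9: → [48,58),[45,55),[42,52); WM=49; [39,49) fires=1
i=15 t=46 v=7: → [45,55),[42,52),[39,49); WM=49
i=16 t=55 v=7: → [54,64),[51,61),[48,58); WM=54; [42,52) fires=3
i=17 t=59 v=7: → [57,67),[54,64),[51,61); WM=58; [45,55) fires=3 [48,58) fires=3

9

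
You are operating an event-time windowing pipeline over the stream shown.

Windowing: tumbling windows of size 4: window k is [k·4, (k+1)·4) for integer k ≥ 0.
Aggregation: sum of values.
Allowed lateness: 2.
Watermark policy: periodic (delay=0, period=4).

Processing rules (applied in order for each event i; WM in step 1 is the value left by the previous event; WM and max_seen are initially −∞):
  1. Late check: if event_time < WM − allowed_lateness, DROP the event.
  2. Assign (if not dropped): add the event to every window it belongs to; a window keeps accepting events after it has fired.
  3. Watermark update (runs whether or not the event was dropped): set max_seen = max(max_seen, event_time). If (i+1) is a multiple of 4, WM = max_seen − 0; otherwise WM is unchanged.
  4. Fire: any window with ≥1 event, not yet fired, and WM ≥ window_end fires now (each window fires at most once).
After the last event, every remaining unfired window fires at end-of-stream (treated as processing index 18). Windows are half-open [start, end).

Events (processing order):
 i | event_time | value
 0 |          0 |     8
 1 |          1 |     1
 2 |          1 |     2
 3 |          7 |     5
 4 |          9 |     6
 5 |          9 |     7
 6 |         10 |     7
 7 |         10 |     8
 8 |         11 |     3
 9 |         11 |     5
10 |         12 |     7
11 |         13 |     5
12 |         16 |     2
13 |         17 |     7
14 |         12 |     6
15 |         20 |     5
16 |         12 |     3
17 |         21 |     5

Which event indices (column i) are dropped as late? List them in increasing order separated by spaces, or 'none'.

16

i=0 t=0 v=8: → [0,4); WM=−∞
i=1 t=1 v=1: → [0,4); WM=−∞
i=2 t=1 v=2: → [0,4); WM=−∞
i=3 t=7 v=5: → [4,8); WM=7; [0,4) fires=11
i=4 t=9 v=6: → [8,12); WM=7
i=5 t=9 v=7: → [8,12); WM=7
i=6 t=10 v=7: → [8,12); WM=7
i=7 t=10 v=8: → [8,12); WM=10; [4,8) fires=5
i=8 t=11 v=3: → [8,12); WM=10
i=9 t=11 v=5: → [8,12); WM=10
i=10 t=12 v=7: → [12,16); WM=10
i=11 t=13 v=5: → [12,16); WM=13; [8,12) fires=36
i=12 t=16 v=2: → [16,20); WM=13
i=13 t=17 v=7: → [16,20); WM=13
i=14 t=12 v=6: → [12,16); WM=13
i=15 t=20 v=5: → [20,24); WM=20; [12,16) fires=18 [16,20) fires=9
i=16 t=12 v=3: DROP (t<20-2); WM=20
i=17 t=21 v=5: → [20,24); WM=20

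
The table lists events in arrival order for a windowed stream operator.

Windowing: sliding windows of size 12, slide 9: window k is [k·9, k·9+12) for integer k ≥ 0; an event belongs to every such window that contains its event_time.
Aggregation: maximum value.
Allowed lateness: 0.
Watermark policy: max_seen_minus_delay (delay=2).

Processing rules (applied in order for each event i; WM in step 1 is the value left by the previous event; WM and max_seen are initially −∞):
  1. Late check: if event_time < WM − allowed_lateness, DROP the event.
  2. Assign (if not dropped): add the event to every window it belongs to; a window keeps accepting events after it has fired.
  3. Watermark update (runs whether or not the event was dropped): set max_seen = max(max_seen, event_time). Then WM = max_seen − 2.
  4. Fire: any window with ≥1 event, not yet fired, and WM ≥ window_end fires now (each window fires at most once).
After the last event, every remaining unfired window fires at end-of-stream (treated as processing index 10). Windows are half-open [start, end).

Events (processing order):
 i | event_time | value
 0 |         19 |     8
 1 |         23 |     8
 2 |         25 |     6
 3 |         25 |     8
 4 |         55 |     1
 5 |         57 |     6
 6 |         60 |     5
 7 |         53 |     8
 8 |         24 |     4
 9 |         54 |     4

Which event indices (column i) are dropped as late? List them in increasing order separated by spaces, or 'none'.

7 8 9

i=0 t=19 v=8: → [18,30),[9,21); WM=17
i=1 t=23 v=8: → [18,30); WM=21; [9,21) fires=8
i=2 t=25 v=6: → [18,30); WM=23
i=3 t=25 v=8: → [18,30); WM=23
i=4 t=55 v=1: → [54,66),[45,57); WM=53; [18,30) fires=8
i=5 t=57 v=6: → [54,66); WM=55
i=6 t=60 v=5: → [54,66); WM=58; [45,57) fires=1
i=7 t=53 v=8: DROP (t<58-0); WM=58
i=8 t=24 v=4: DROP (t<58-0); WM=58
i=9 t=54 v=4: DROP (t<58-0); WM=58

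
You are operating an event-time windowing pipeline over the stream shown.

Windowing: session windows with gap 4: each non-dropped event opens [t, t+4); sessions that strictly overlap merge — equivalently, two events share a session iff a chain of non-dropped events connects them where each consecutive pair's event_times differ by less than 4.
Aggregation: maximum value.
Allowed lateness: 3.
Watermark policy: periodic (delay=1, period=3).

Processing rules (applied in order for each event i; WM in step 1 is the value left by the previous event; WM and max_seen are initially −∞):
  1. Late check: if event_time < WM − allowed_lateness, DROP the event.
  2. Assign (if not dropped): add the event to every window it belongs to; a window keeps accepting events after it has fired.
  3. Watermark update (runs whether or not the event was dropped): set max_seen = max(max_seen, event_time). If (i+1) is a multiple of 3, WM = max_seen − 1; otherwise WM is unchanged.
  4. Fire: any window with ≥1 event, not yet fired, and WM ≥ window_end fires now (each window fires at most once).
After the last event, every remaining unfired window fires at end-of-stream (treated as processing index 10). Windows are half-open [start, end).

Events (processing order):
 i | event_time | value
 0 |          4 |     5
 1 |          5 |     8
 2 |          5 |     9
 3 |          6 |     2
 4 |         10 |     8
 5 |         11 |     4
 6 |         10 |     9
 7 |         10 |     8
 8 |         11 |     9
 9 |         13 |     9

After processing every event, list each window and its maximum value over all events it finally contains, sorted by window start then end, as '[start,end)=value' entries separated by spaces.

[4,10)=9 [10,17)=9

i=0 t=4 v=5: → [4,8); WM=−∞
i=1 t=5 v=8: → [4,9); WM=−∞
i=2 t=5 v=9: → [4,9); WM=4
i=3 t=6 v=2: → [4,10); WM=4
i=4 t=10 v=8: → [10,14); WM=4
i=5 t=11 v=4: → [10,15); WM=10
i=6 t=10 v=9: → [10,15); WM=10
i=7 t=10 v=8: → [10,15); WM=10
i=8 t=11 v=9: → [10,15); WM=10
i=9 t=13 v=9: → [10,17); WM=10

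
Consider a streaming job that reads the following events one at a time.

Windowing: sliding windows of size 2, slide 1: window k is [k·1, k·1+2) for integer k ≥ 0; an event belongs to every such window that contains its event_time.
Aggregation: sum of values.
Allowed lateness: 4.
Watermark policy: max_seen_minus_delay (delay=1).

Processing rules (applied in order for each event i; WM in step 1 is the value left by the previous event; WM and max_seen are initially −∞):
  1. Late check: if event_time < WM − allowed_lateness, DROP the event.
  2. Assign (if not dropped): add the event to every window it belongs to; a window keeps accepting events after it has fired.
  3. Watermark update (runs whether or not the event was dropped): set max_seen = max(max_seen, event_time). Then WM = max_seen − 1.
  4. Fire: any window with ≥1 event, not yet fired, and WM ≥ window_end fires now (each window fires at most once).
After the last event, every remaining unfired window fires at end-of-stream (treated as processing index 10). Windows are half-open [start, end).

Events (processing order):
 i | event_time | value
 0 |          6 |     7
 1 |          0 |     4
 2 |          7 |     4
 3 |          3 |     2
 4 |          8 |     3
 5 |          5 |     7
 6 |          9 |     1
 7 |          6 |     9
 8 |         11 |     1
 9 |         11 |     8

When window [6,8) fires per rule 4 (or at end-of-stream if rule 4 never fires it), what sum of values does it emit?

i=0 t=6 v=7: → [6,8),[5,7); WM=5
i=1 t=0 v=4: DROP (t<5-4); WM=5
i=2 t=7 v=4: → [7,9),[6,8); WM=6
i=3 t=3 v=2: → [3,5),[2,4); WM=6; [2,4) fires=2 [3,5) fires=2
i=4 t=8 v=3: → [8,10),[7,9); WM=7; [5,7) fires=7
i=5 t=5 v=7: → [5,7),[4,6); WM=7; [4,6) fires=7
i=6 t=9 v=1: → [9,11),[8,10); WM=8; [6,8) fires=11
i=7 t=6 v=9: → [6,8),[5,7); WM=8
i=8 t=11 v=1: → [11,13),[10,12); WM=10; [7,9) fires=7 [8,10) fires=4
i=9 t=11 v=8: → [11,13),[10,12); WM=10

11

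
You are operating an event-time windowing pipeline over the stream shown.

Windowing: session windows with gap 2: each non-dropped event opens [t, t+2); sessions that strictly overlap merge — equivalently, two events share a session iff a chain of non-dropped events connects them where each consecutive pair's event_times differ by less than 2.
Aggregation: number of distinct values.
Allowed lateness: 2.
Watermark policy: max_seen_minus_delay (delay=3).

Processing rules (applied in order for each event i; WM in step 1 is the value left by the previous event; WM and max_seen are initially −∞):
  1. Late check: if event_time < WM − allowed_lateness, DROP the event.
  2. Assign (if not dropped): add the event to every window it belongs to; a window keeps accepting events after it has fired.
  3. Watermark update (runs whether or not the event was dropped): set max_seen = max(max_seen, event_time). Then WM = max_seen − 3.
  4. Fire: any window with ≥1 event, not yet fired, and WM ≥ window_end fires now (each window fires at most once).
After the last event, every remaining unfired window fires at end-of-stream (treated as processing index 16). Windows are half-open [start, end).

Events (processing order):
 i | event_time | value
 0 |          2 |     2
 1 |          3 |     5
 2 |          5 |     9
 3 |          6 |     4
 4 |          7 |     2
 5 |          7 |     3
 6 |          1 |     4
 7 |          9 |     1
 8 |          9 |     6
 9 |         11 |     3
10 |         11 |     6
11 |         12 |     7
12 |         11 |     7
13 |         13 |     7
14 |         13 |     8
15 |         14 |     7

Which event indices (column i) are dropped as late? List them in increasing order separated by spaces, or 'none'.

i=0 t=2 v=2: → [2,4); WM=-1
i=1 t=3 v=5: → [2,5); WM=0
i=2 t=5 v=9: → [5,7); WM=2
i=3 t=6 v=4: → [5,8); WM=3
i=4 t=7 v=2: → [5,9); WM=4
i=5 t=7 v=3: → [5,9); WM=4
i=6 t=1 v=4: DROP (t<4-2); WM=4
i=7 t=9 v=1: → [9,11); WM=6
i=8 t=9 v=6: → [9,11); WM=6
i=9 t=11 v=3: → [11,13); WM=8
i=10 t=11 v=6: → [11,13); WM=8
i=11 t=12 v=7: → [11,14); WM=9
i=12 t=11 v=7: → [11,14); WM=9
i=13 t=13 v=7: → [11,15); WM=10
i=14 t=13 v=8: → [11,15); WM=10
i=15 t=14 v=7: → [11,16); WM=11

6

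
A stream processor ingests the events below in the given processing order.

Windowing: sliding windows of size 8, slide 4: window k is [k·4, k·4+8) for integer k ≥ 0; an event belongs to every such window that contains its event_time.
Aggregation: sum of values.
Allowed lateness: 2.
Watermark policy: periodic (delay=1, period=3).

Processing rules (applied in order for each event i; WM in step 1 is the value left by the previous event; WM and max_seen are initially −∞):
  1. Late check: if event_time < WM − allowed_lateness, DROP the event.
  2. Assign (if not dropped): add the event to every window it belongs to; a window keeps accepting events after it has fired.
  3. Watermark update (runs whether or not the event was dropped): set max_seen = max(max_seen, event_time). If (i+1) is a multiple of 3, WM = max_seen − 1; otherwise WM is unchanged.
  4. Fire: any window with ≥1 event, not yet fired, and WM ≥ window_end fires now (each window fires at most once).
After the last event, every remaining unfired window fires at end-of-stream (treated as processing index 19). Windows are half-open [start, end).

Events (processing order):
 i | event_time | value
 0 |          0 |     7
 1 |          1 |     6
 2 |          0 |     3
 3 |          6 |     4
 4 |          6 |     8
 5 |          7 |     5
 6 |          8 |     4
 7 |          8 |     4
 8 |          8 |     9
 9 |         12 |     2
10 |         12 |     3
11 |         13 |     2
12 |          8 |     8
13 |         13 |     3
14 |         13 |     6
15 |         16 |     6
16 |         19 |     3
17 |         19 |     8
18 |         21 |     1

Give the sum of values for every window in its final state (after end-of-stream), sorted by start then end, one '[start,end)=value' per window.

i=0 t=0 v=7: → [0,8); WM=−∞
i=1 t=1 v=6: → [0,8); WM=−∞
i=2 t=0 v=3: → [0,8); WM=0
i=3 t=6 v=4: → [4,12),[0,8); WM=0
i=4 t=6 v=8: → [4,12),[0,8); WM=0
i=5 t=7 v=5: → [4,12),[0,8); WM=6
i=6 t=8 v=4: → [8,16),[4,12); WM=6
i=7 t=8 v=4: → [8,16),[4,12); WM=6
i=8 t=8 v=9: → [8,16),[4,12); WM=7
i=9 t=12 v=2: → [12,20),[8,16); WM=7
i=10 t=12 v=3: → [12,20),[8,16); WM=7
i=11 t=13 v=2: → [12,20),[8,16); WM=12; [0,8) fires=33 [4,12) fires=34
i=12 t=8 v=8: DROP (t<12-2); WM=12
i=13 t=13 v=3: → [12,20),[8,16); WM=12
i=14 t=13 v=6: → [12,20),[8,16); WM=12
i=15 t=16 v=6: → [16,24),[12,20); WM=12
i=16 t=19 v=3: → [16,24),[12,20); WM=12
i=17 t=19 v=8: → [16,24),[12,20); WM=18; [8,16) fires=33
i=18 t=21 v=1: → [20,28),[16,24); WM=18

[0,8)=33 [4,12)=34 [8,16)=33 [12,20)=33 [16,24)=18 [20,28)=1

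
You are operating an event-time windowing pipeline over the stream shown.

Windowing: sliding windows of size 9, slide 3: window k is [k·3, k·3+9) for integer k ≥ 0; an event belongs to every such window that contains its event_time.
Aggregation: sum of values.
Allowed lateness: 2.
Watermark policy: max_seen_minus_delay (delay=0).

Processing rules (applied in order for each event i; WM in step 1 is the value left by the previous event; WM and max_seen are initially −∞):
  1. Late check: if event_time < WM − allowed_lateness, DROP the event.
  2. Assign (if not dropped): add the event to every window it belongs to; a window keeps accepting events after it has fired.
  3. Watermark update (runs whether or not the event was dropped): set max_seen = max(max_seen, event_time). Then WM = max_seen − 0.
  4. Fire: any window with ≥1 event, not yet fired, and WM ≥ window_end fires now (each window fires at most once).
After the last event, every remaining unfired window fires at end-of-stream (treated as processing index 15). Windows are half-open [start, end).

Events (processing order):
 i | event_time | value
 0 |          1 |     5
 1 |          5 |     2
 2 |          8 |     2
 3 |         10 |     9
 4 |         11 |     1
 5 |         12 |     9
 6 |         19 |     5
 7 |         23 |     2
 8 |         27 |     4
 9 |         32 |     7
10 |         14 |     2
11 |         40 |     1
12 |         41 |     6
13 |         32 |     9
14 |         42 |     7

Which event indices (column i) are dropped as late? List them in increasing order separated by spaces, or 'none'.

10 13

i=0 t=1 v=5: → [0,9); WM=1
i=1 t=5 v=2: → [3,12),[0,9); WM=5
i=2 t=8 v=2: → [6,15),[3,12),[0,9); WM=8
i=3 t=10 v=9: → [9,18),[6,15),[3,12); WM=10; [0,9) fires=9
i=4 t=11 v=1: → [9,18),[6,15),[3,12); WM=11
i=5 t=12 v=9: → [12,21),[9,18),[6,15); WM=12; [3,12) fires=14
i=6 t=19 v=5: → [18,27),[15,24),[12,21); WM=19; [6,15) fires=21 [9,18) fires=19
i=7 t=23 v=2: → [21,30),[18,27),[15,24); WM=23; [12,21) fires=14
i=8 t=27 v=4: → [27,36),[24,33),[21,30); WM=27; [15,24) fires=7 [18,27) fires=7
i=9 t=32 v=7: → [30,39),[27,36),[24,33); WM=32; [21,30) fires=6
i=10 t=14 v=2: DROP (t<32-2); WM=32
i=11 t=40 v=1: → [39,48),[36,45),[33,42); WM=40; [24,33) fires=11 [27,36) fires=11 [30,39) fires=7
i=12 t=41 v=6: → [39,48),[36,45),[33,42); WM=41
i=13 t=32 v=9: DROP (t<41-2); WM=41
i=14 t=42 v=7: → [42,51),[39,48),[36,45); WM=42; [33,42) fires=7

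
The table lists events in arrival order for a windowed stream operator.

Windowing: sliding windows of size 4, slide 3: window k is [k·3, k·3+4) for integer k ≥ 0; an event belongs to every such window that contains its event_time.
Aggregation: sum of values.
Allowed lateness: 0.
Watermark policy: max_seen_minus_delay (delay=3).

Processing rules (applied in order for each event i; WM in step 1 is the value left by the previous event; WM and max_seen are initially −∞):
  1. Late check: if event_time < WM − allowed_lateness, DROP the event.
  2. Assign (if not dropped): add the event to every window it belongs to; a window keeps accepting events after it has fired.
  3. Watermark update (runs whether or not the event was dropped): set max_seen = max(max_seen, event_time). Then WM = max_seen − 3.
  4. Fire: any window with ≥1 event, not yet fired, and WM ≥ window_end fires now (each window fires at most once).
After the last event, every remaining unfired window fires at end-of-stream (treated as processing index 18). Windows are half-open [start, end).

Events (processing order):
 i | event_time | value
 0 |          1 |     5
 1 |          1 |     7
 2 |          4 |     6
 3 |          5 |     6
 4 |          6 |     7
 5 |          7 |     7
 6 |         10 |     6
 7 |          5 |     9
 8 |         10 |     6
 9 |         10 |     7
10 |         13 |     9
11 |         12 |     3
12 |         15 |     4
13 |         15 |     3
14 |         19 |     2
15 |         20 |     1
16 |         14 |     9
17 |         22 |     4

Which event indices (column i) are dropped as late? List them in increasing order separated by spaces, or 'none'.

7 16

i=0 t=1 v=5: → [0,4); WM=-2
i=1 t=1 v=7: → [0,4); WM=-2
i=2 t=4 v=6: → [3,7); WM=1
i=3 t=5 v=6: → [3,7); WM=2
i=4 t=6 v=7: → [6,10),[3,7); WM=3
i=5 t=7 v=7: → [6,10); WM=4; [0,4) fires=12
i=6 t=10 v=6: → [9,13); WM=7; [3,7) fires=19
i=7 t=5 v=9: DROP (t<7-0); WM=7
i=8 t=10 v=6: → [9,13); WM=7
i=9 t=10 v=7: → [9,13); WM=7
i=10 t=13 v=9: → [12,16); WM=10; [6,10) fires=14
i=11 t=12 v=3: → [12,16),[9,13); WM=10
i=12 t=15 v=4: → [15,19),[12,16); WM=12
i=13 t=15 v=3: → [15,19),[12,16); WM=12
i=14 t=19 v=2: → [18,22); WM=16; [9,13) fires=22 [12,16) fires=19
i=15 t=20 v=1: → [18,22); WM=17
i=16 t=14 v=9: DROP (t<17-0); WM=17
i=17 t=22 v=4: → [21,25); WM=19; [15,19) fires=7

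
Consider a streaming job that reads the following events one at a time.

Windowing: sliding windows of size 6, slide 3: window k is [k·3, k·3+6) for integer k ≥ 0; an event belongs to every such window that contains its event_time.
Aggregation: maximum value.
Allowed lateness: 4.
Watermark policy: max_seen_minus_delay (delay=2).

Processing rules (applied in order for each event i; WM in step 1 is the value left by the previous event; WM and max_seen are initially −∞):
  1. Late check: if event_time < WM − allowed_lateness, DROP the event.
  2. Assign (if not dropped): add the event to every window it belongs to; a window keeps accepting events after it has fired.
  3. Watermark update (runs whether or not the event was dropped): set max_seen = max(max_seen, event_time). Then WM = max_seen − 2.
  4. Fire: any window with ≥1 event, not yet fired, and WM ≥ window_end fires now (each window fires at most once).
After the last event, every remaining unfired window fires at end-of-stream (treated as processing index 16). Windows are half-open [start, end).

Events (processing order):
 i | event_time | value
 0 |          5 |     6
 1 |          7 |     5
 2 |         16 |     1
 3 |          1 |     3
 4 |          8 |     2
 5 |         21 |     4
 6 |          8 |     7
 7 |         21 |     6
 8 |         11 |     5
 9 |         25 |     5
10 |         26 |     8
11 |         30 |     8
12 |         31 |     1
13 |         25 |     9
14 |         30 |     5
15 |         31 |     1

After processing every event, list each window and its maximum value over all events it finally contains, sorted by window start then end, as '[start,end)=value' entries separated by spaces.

[0,6)=6 [3,9)=6 [6,12)=5 [12,18)=1 [15,21)=1 [18,24)=6 [21,27)=9 [24,30)=9 [27,33)=8 [30,36)=8

i=0 t=5 v=6: → [3,9),[0,6); WM=3
i=1 t=7 v=5: → [6,12),[3,9); WM=5
i=2 t=16 v=1: → [15,21),[12,18); WM=14; [0,6) fires=6 [3,9) fires=6 [6,12) fires=5
i=3 t=1 v=3: DROP (t<14-4); WM=14
i=4 t=8 v=2: DROP (t<14-4); WM=14
i=5 t=21 v=4: → [21,27),[18,24); WM=19; [12,18) fires=1
i=6 t=8 v=7: DROP (t<19-4); WM=19
i=7 t=21 v=6: → [21,27),[18,24); WM=19
i=8 t=11 v=5: DROP (t<19-4); WM=19
i=9 t=25 v=5: → [24,30),[21,27); WM=23; [15,21) fires=1
i=10 t=26 v=8: → [24,30),[21,27); WM=24; [18,24) fires=6
i=11 t=30 v=8: → [30,36),[27,33); WM=28; [21,27) fires=8
i=12 t=31 v=1: → [30,36),[27,33); WM=29
i=13 t=25 v=9: → [24,30),[21,27); WM=29
i=14 t=30 v=5: → [30,36),[27,33); WM=29
i=15 t=31 v=1: → [30,36),[27,33); WM=29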